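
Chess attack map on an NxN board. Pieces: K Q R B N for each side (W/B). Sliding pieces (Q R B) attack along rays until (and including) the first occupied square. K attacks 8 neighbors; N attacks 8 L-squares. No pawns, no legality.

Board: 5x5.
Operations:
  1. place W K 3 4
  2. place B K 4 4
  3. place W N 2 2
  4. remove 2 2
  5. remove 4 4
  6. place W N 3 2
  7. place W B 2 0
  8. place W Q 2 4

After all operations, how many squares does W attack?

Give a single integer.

Op 1: place WK@(3,4)
Op 2: place BK@(4,4)
Op 3: place WN@(2,2)
Op 4: remove (2,2)
Op 5: remove (4,4)
Op 6: place WN@(3,2)
Op 7: place WB@(2,0)
Op 8: place WQ@(2,4)
Per-piece attacks for W:
  WB@(2,0): attacks (3,1) (4,2) (1,1) (0,2)
  WQ@(2,4): attacks (2,3) (2,2) (2,1) (2,0) (3,4) (1,4) (0,4) (3,3) (4,2) (1,3) (0,2) [ray(0,-1) blocked at (2,0); ray(1,0) blocked at (3,4)]
  WN@(3,2): attacks (4,4) (2,4) (1,3) (4,0) (2,0) (1,1)
  WK@(3,4): attacks (3,3) (4,4) (2,4) (4,3) (2,3)
Union (17 distinct): (0,2) (0,4) (1,1) (1,3) (1,4) (2,0) (2,1) (2,2) (2,3) (2,4) (3,1) (3,3) (3,4) (4,0) (4,2) (4,3) (4,4)

Answer: 17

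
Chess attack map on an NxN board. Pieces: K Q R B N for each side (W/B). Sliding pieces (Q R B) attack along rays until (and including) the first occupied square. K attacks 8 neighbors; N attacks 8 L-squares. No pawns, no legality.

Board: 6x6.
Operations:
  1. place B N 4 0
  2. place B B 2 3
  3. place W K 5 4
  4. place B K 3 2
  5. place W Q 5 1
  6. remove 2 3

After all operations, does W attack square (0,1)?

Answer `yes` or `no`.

Answer: yes

Derivation:
Op 1: place BN@(4,0)
Op 2: place BB@(2,3)
Op 3: place WK@(5,4)
Op 4: place BK@(3,2)
Op 5: place WQ@(5,1)
Op 6: remove (2,3)
Per-piece attacks for W:
  WQ@(5,1): attacks (5,2) (5,3) (5,4) (5,0) (4,1) (3,1) (2,1) (1,1) (0,1) (4,2) (3,3) (2,4) (1,5) (4,0) [ray(0,1) blocked at (5,4); ray(-1,-1) blocked at (4,0)]
  WK@(5,4): attacks (5,5) (5,3) (4,4) (4,5) (4,3)
W attacks (0,1): yes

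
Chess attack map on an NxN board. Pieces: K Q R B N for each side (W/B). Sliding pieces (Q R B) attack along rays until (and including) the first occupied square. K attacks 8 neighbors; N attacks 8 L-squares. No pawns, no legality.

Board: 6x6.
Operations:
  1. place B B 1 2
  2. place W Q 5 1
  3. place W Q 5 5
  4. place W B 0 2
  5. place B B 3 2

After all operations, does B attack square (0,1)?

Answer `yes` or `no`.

Op 1: place BB@(1,2)
Op 2: place WQ@(5,1)
Op 3: place WQ@(5,5)
Op 4: place WB@(0,2)
Op 5: place BB@(3,2)
Per-piece attacks for B:
  BB@(1,2): attacks (2,3) (3,4) (4,5) (2,1) (3,0) (0,3) (0,1)
  BB@(3,2): attacks (4,3) (5,4) (4,1) (5,0) (2,3) (1,4) (0,5) (2,1) (1,0)
B attacks (0,1): yes

Answer: yes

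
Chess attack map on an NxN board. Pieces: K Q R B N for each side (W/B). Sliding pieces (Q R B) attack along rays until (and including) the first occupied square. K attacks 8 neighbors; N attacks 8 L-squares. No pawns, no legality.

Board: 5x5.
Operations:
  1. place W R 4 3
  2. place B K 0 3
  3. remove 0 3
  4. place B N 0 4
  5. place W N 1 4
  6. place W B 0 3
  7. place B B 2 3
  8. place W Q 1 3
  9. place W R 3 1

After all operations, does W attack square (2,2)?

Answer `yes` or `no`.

Op 1: place WR@(4,3)
Op 2: place BK@(0,3)
Op 3: remove (0,3)
Op 4: place BN@(0,4)
Op 5: place WN@(1,4)
Op 6: place WB@(0,3)
Op 7: place BB@(2,3)
Op 8: place WQ@(1,3)
Op 9: place WR@(3,1)
Per-piece attacks for W:
  WB@(0,3): attacks (1,4) (1,2) (2,1) (3,0) [ray(1,1) blocked at (1,4)]
  WQ@(1,3): attacks (1,4) (1,2) (1,1) (1,0) (2,3) (0,3) (2,4) (2,2) (3,1) (0,4) (0,2) [ray(0,1) blocked at (1,4); ray(1,0) blocked at (2,3); ray(-1,0) blocked at (0,3); ray(1,-1) blocked at (3,1); ray(-1,1) blocked at (0,4)]
  WN@(1,4): attacks (2,2) (3,3) (0,2)
  WR@(3,1): attacks (3,2) (3,3) (3,4) (3,0) (4,1) (2,1) (1,1) (0,1)
  WR@(4,3): attacks (4,4) (4,2) (4,1) (4,0) (3,3) (2,3) [ray(-1,0) blocked at (2,3)]
W attacks (2,2): yes

Answer: yes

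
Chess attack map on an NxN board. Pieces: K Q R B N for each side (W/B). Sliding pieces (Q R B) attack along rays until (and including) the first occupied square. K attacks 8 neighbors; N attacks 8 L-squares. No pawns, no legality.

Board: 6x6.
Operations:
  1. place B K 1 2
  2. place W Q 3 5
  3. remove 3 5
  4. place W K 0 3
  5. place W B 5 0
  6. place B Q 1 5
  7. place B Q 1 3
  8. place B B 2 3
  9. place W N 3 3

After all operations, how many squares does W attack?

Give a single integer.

Op 1: place BK@(1,2)
Op 2: place WQ@(3,5)
Op 3: remove (3,5)
Op 4: place WK@(0,3)
Op 5: place WB@(5,0)
Op 6: place BQ@(1,5)
Op 7: place BQ@(1,3)
Op 8: place BB@(2,3)
Op 9: place WN@(3,3)
Per-piece attacks for W:
  WK@(0,3): attacks (0,4) (0,2) (1,3) (1,4) (1,2)
  WN@(3,3): attacks (4,5) (5,4) (2,5) (1,4) (4,1) (5,2) (2,1) (1,2)
  WB@(5,0): attacks (4,1) (3,2) (2,3) [ray(-1,1) blocked at (2,3)]
Union (13 distinct): (0,2) (0,4) (1,2) (1,3) (1,4) (2,1) (2,3) (2,5) (3,2) (4,1) (4,5) (5,2) (5,4)

Answer: 13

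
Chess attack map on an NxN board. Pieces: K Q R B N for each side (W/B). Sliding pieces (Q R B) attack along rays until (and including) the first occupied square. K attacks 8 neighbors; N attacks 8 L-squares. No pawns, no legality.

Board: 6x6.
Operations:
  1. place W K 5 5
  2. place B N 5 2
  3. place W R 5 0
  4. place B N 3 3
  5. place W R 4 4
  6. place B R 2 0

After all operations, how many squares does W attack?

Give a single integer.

Op 1: place WK@(5,5)
Op 2: place BN@(5,2)
Op 3: place WR@(5,0)
Op 4: place BN@(3,3)
Op 5: place WR@(4,4)
Op 6: place BR@(2,0)
Per-piece attacks for W:
  WR@(4,4): attacks (4,5) (4,3) (4,2) (4,1) (4,0) (5,4) (3,4) (2,4) (1,4) (0,4)
  WR@(5,0): attacks (5,1) (5,2) (4,0) (3,0) (2,0) [ray(0,1) blocked at (5,2); ray(-1,0) blocked at (2,0)]
  WK@(5,5): attacks (5,4) (4,5) (4,4)
Union (15 distinct): (0,4) (1,4) (2,0) (2,4) (3,0) (3,4) (4,0) (4,1) (4,2) (4,3) (4,4) (4,5) (5,1) (5,2) (5,4)

Answer: 15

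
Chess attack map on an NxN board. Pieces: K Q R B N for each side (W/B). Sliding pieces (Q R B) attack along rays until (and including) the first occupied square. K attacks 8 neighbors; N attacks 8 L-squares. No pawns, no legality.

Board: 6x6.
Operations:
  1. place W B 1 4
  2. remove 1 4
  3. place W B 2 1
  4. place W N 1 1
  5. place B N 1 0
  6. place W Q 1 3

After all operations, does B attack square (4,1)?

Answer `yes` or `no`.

Answer: no

Derivation:
Op 1: place WB@(1,4)
Op 2: remove (1,4)
Op 3: place WB@(2,1)
Op 4: place WN@(1,1)
Op 5: place BN@(1,0)
Op 6: place WQ@(1,3)
Per-piece attacks for B:
  BN@(1,0): attacks (2,2) (3,1) (0,2)
B attacks (4,1): no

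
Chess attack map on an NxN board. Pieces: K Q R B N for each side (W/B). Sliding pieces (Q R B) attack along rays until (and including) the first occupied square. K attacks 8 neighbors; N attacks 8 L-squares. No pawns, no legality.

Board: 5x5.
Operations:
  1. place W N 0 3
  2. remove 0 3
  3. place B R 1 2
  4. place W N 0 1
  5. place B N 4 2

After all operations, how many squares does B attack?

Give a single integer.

Answer: 12

Derivation:
Op 1: place WN@(0,3)
Op 2: remove (0,3)
Op 3: place BR@(1,2)
Op 4: place WN@(0,1)
Op 5: place BN@(4,2)
Per-piece attacks for B:
  BR@(1,2): attacks (1,3) (1,4) (1,1) (1,0) (2,2) (3,2) (4,2) (0,2) [ray(1,0) blocked at (4,2)]
  BN@(4,2): attacks (3,4) (2,3) (3,0) (2,1)
Union (12 distinct): (0,2) (1,0) (1,1) (1,3) (1,4) (2,1) (2,2) (2,3) (3,0) (3,2) (3,4) (4,2)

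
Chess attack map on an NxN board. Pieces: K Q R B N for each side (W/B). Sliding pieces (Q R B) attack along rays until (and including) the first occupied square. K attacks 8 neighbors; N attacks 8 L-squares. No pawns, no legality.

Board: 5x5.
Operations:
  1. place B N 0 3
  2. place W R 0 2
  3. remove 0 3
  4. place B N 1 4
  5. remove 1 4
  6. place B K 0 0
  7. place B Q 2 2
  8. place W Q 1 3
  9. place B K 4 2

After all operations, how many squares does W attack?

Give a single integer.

Answer: 14

Derivation:
Op 1: place BN@(0,3)
Op 2: place WR@(0,2)
Op 3: remove (0,3)
Op 4: place BN@(1,4)
Op 5: remove (1,4)
Op 6: place BK@(0,0)
Op 7: place BQ@(2,2)
Op 8: place WQ@(1,3)
Op 9: place BK@(4,2)
Per-piece attacks for W:
  WR@(0,2): attacks (0,3) (0,4) (0,1) (0,0) (1,2) (2,2) [ray(0,-1) blocked at (0,0); ray(1,0) blocked at (2,2)]
  WQ@(1,3): attacks (1,4) (1,2) (1,1) (1,0) (2,3) (3,3) (4,3) (0,3) (2,4) (2,2) (0,4) (0,2) [ray(1,-1) blocked at (2,2); ray(-1,-1) blocked at (0,2)]
Union (14 distinct): (0,0) (0,1) (0,2) (0,3) (0,4) (1,0) (1,1) (1,2) (1,4) (2,2) (2,3) (2,4) (3,3) (4,3)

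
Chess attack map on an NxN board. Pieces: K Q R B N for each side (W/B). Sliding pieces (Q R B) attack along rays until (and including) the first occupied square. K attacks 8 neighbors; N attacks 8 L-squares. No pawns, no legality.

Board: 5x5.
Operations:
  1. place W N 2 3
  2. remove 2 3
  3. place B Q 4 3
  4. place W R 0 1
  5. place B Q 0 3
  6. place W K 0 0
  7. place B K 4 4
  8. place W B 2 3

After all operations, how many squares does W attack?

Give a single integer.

Op 1: place WN@(2,3)
Op 2: remove (2,3)
Op 3: place BQ@(4,3)
Op 4: place WR@(0,1)
Op 5: place BQ@(0,3)
Op 6: place WK@(0,0)
Op 7: place BK@(4,4)
Op 8: place WB@(2,3)
Per-piece attacks for W:
  WK@(0,0): attacks (0,1) (1,0) (1,1)
  WR@(0,1): attacks (0,2) (0,3) (0,0) (1,1) (2,1) (3,1) (4,1) [ray(0,1) blocked at (0,3); ray(0,-1) blocked at (0,0)]
  WB@(2,3): attacks (3,4) (3,2) (4,1) (1,4) (1,2) (0,1) [ray(-1,-1) blocked at (0,1)]
Union (13 distinct): (0,0) (0,1) (0,2) (0,3) (1,0) (1,1) (1,2) (1,4) (2,1) (3,1) (3,2) (3,4) (4,1)

Answer: 13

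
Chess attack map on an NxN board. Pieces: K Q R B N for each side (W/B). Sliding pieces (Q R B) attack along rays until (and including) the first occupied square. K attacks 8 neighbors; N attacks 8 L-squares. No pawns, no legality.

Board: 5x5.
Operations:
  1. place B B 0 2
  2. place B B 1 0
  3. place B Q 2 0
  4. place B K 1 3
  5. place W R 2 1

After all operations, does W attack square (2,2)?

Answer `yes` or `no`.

Op 1: place BB@(0,2)
Op 2: place BB@(1,0)
Op 3: place BQ@(2,0)
Op 4: place BK@(1,3)
Op 5: place WR@(2,1)
Per-piece attacks for W:
  WR@(2,1): attacks (2,2) (2,3) (2,4) (2,0) (3,1) (4,1) (1,1) (0,1) [ray(0,-1) blocked at (2,0)]
W attacks (2,2): yes

Answer: yes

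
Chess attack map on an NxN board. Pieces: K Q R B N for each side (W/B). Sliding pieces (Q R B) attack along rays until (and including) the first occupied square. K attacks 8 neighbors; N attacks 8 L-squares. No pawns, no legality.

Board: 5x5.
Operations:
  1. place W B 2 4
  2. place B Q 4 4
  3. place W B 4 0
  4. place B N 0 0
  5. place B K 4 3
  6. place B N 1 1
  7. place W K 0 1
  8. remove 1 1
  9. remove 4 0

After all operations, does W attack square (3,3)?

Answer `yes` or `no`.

Op 1: place WB@(2,4)
Op 2: place BQ@(4,4)
Op 3: place WB@(4,0)
Op 4: place BN@(0,0)
Op 5: place BK@(4,3)
Op 6: place BN@(1,1)
Op 7: place WK@(0,1)
Op 8: remove (1,1)
Op 9: remove (4,0)
Per-piece attacks for W:
  WK@(0,1): attacks (0,2) (0,0) (1,1) (1,2) (1,0)
  WB@(2,4): attacks (3,3) (4,2) (1,3) (0,2)
W attacks (3,3): yes

Answer: yes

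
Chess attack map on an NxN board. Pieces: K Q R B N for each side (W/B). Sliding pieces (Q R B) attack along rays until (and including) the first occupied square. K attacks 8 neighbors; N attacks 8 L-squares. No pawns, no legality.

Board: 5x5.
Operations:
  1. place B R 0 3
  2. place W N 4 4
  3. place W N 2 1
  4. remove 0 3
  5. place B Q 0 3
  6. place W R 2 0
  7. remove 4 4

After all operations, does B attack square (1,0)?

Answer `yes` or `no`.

Op 1: place BR@(0,3)
Op 2: place WN@(4,4)
Op 3: place WN@(2,1)
Op 4: remove (0,3)
Op 5: place BQ@(0,3)
Op 6: place WR@(2,0)
Op 7: remove (4,4)
Per-piece attacks for B:
  BQ@(0,3): attacks (0,4) (0,2) (0,1) (0,0) (1,3) (2,3) (3,3) (4,3) (1,4) (1,2) (2,1) [ray(1,-1) blocked at (2,1)]
B attacks (1,0): no

Answer: no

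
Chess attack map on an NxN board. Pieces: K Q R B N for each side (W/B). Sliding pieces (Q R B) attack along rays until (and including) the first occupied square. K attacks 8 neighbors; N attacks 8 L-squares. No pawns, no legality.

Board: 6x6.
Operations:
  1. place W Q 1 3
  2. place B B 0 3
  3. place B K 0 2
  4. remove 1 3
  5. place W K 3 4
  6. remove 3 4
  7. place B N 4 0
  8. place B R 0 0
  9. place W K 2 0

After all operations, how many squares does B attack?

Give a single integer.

Op 1: place WQ@(1,3)
Op 2: place BB@(0,3)
Op 3: place BK@(0,2)
Op 4: remove (1,3)
Op 5: place WK@(3,4)
Op 6: remove (3,4)
Op 7: place BN@(4,0)
Op 8: place BR@(0,0)
Op 9: place WK@(2,0)
Per-piece attacks for B:
  BR@(0,0): attacks (0,1) (0,2) (1,0) (2,0) [ray(0,1) blocked at (0,2); ray(1,0) blocked at (2,0)]
  BK@(0,2): attacks (0,3) (0,1) (1,2) (1,3) (1,1)
  BB@(0,3): attacks (1,4) (2,5) (1,2) (2,1) (3,0)
  BN@(4,0): attacks (5,2) (3,2) (2,1)
Union (14 distinct): (0,1) (0,2) (0,3) (1,0) (1,1) (1,2) (1,3) (1,4) (2,0) (2,1) (2,5) (3,0) (3,2) (5,2)

Answer: 14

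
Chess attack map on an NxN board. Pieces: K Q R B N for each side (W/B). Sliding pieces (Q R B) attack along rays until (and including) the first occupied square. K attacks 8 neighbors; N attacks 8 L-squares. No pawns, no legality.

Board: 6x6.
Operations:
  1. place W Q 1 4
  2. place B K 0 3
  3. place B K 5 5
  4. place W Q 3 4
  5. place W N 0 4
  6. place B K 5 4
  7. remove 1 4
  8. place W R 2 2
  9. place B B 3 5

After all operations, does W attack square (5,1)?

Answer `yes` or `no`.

Answer: no

Derivation:
Op 1: place WQ@(1,4)
Op 2: place BK@(0,3)
Op 3: place BK@(5,5)
Op 4: place WQ@(3,4)
Op 5: place WN@(0,4)
Op 6: place BK@(5,4)
Op 7: remove (1,4)
Op 8: place WR@(2,2)
Op 9: place BB@(3,5)
Per-piece attacks for W:
  WN@(0,4): attacks (2,5) (1,2) (2,3)
  WR@(2,2): attacks (2,3) (2,4) (2,5) (2,1) (2,0) (3,2) (4,2) (5,2) (1,2) (0,2)
  WQ@(3,4): attacks (3,5) (3,3) (3,2) (3,1) (3,0) (4,4) (5,4) (2,4) (1,4) (0,4) (4,5) (4,3) (5,2) (2,5) (2,3) (1,2) (0,1) [ray(0,1) blocked at (3,5); ray(1,0) blocked at (5,4); ray(-1,0) blocked at (0,4)]
W attacks (5,1): no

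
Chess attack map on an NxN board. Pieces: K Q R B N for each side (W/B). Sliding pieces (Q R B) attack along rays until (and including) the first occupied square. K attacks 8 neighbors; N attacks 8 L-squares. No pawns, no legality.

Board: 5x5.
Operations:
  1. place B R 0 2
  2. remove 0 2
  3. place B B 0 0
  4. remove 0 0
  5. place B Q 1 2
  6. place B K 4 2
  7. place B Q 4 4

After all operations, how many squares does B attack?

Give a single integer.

Answer: 21

Derivation:
Op 1: place BR@(0,2)
Op 2: remove (0,2)
Op 3: place BB@(0,0)
Op 4: remove (0,0)
Op 5: place BQ@(1,2)
Op 6: place BK@(4,2)
Op 7: place BQ@(4,4)
Per-piece attacks for B:
  BQ@(1,2): attacks (1,3) (1,4) (1,1) (1,0) (2,2) (3,2) (4,2) (0,2) (2,3) (3,4) (2,1) (3,0) (0,3) (0,1) [ray(1,0) blocked at (4,2)]
  BK@(4,2): attacks (4,3) (4,1) (3,2) (3,3) (3,1)
  BQ@(4,4): attacks (4,3) (4,2) (3,4) (2,4) (1,4) (0,4) (3,3) (2,2) (1,1) (0,0) [ray(0,-1) blocked at (4,2)]
Union (21 distinct): (0,0) (0,1) (0,2) (0,3) (0,4) (1,0) (1,1) (1,3) (1,4) (2,1) (2,2) (2,3) (2,4) (3,0) (3,1) (3,2) (3,3) (3,4) (4,1) (4,2) (4,3)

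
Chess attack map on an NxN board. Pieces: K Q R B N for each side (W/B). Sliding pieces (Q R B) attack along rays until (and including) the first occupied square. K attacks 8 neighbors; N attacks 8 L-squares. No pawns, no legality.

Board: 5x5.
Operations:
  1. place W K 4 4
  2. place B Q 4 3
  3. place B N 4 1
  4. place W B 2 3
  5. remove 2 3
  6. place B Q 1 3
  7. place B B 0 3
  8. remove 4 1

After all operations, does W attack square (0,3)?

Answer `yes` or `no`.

Op 1: place WK@(4,4)
Op 2: place BQ@(4,3)
Op 3: place BN@(4,1)
Op 4: place WB@(2,3)
Op 5: remove (2,3)
Op 6: place BQ@(1,3)
Op 7: place BB@(0,3)
Op 8: remove (4,1)
Per-piece attacks for W:
  WK@(4,4): attacks (4,3) (3,4) (3,3)
W attacks (0,3): no

Answer: no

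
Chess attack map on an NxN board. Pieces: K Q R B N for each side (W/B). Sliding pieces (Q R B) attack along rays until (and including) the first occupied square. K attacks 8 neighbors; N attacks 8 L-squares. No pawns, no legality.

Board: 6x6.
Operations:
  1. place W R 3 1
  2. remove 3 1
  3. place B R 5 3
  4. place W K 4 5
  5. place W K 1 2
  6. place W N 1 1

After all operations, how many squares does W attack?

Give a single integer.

Answer: 15

Derivation:
Op 1: place WR@(3,1)
Op 2: remove (3,1)
Op 3: place BR@(5,3)
Op 4: place WK@(4,5)
Op 5: place WK@(1,2)
Op 6: place WN@(1,1)
Per-piece attacks for W:
  WN@(1,1): attacks (2,3) (3,2) (0,3) (3,0)
  WK@(1,2): attacks (1,3) (1,1) (2,2) (0,2) (2,3) (2,1) (0,3) (0,1)
  WK@(4,5): attacks (4,4) (5,5) (3,5) (5,4) (3,4)
Union (15 distinct): (0,1) (0,2) (0,3) (1,1) (1,3) (2,1) (2,2) (2,3) (3,0) (3,2) (3,4) (3,5) (4,4) (5,4) (5,5)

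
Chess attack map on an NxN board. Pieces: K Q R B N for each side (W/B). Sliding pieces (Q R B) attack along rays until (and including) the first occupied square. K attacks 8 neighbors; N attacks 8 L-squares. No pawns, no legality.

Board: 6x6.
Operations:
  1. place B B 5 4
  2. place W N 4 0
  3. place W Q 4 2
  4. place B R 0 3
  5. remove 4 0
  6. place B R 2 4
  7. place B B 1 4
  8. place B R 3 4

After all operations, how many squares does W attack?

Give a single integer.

Answer: 16

Derivation:
Op 1: place BB@(5,4)
Op 2: place WN@(4,0)
Op 3: place WQ@(4,2)
Op 4: place BR@(0,3)
Op 5: remove (4,0)
Op 6: place BR@(2,4)
Op 7: place BB@(1,4)
Op 8: place BR@(3,4)
Per-piece attacks for W:
  WQ@(4,2): attacks (4,3) (4,4) (4,5) (4,1) (4,0) (5,2) (3,2) (2,2) (1,2) (0,2) (5,3) (5,1) (3,3) (2,4) (3,1) (2,0) [ray(-1,1) blocked at (2,4)]
Union (16 distinct): (0,2) (1,2) (2,0) (2,2) (2,4) (3,1) (3,2) (3,3) (4,0) (4,1) (4,3) (4,4) (4,5) (5,1) (5,2) (5,3)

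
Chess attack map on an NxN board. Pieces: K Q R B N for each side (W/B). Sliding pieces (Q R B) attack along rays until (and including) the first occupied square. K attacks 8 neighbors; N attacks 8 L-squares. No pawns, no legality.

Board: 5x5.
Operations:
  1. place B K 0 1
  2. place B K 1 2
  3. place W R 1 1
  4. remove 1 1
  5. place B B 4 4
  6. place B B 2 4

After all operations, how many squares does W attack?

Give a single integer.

Answer: 0

Derivation:
Op 1: place BK@(0,1)
Op 2: place BK@(1,2)
Op 3: place WR@(1,1)
Op 4: remove (1,1)
Op 5: place BB@(4,4)
Op 6: place BB@(2,4)
Per-piece attacks for W:
Union (0 distinct): (none)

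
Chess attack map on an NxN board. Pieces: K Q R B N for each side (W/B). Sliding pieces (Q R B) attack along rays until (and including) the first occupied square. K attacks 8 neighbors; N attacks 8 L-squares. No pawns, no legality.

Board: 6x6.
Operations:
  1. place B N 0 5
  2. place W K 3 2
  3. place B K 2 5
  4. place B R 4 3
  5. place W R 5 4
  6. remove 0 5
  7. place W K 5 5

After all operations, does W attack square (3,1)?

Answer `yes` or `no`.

Answer: yes

Derivation:
Op 1: place BN@(0,5)
Op 2: place WK@(3,2)
Op 3: place BK@(2,5)
Op 4: place BR@(4,3)
Op 5: place WR@(5,4)
Op 6: remove (0,5)
Op 7: place WK@(5,5)
Per-piece attacks for W:
  WK@(3,2): attacks (3,3) (3,1) (4,2) (2,2) (4,3) (4,1) (2,3) (2,1)
  WR@(5,4): attacks (5,5) (5,3) (5,2) (5,1) (5,0) (4,4) (3,4) (2,4) (1,4) (0,4) [ray(0,1) blocked at (5,5)]
  WK@(5,5): attacks (5,4) (4,5) (4,4)
W attacks (3,1): yes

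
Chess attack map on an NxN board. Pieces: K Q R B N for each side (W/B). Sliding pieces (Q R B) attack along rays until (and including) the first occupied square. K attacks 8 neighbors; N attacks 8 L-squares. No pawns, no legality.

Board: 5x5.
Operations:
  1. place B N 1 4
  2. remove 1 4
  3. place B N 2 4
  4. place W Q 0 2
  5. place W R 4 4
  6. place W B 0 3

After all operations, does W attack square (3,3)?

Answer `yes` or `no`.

Op 1: place BN@(1,4)
Op 2: remove (1,4)
Op 3: place BN@(2,4)
Op 4: place WQ@(0,2)
Op 5: place WR@(4,4)
Op 6: place WB@(0,3)
Per-piece attacks for W:
  WQ@(0,2): attacks (0,3) (0,1) (0,0) (1,2) (2,2) (3,2) (4,2) (1,3) (2,4) (1,1) (2,0) [ray(0,1) blocked at (0,3); ray(1,1) blocked at (2,4)]
  WB@(0,3): attacks (1,4) (1,2) (2,1) (3,0)
  WR@(4,4): attacks (4,3) (4,2) (4,1) (4,0) (3,4) (2,4) [ray(-1,0) blocked at (2,4)]
W attacks (3,3): no

Answer: no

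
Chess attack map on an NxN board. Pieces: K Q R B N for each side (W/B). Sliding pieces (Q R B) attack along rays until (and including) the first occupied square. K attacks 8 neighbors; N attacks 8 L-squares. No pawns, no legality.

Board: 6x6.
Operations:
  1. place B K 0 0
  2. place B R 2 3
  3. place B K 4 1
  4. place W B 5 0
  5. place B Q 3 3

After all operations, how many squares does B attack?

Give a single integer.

Answer: 28

Derivation:
Op 1: place BK@(0,0)
Op 2: place BR@(2,3)
Op 3: place BK@(4,1)
Op 4: place WB@(5,0)
Op 5: place BQ@(3,3)
Per-piece attacks for B:
  BK@(0,0): attacks (0,1) (1,0) (1,1)
  BR@(2,3): attacks (2,4) (2,5) (2,2) (2,1) (2,0) (3,3) (1,3) (0,3) [ray(1,0) blocked at (3,3)]
  BQ@(3,3): attacks (3,4) (3,5) (3,2) (3,1) (3,0) (4,3) (5,3) (2,3) (4,4) (5,5) (4,2) (5,1) (2,4) (1,5) (2,2) (1,1) (0,0) [ray(-1,0) blocked at (2,3); ray(-1,-1) blocked at (0,0)]
  BK@(4,1): attacks (4,2) (4,0) (5,1) (3,1) (5,2) (5,0) (3,2) (3,0)
Union (28 distinct): (0,0) (0,1) (0,3) (1,0) (1,1) (1,3) (1,5) (2,0) (2,1) (2,2) (2,3) (2,4) (2,5) (3,0) (3,1) (3,2) (3,3) (3,4) (3,5) (4,0) (4,2) (4,3) (4,4) (5,0) (5,1) (5,2) (5,3) (5,5)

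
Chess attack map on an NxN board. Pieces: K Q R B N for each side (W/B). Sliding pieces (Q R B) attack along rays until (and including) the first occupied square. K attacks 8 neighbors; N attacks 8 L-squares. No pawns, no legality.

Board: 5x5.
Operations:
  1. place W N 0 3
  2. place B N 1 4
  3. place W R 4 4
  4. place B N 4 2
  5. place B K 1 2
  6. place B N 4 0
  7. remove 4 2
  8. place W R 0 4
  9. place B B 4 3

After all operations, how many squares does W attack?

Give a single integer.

Answer: 7

Derivation:
Op 1: place WN@(0,3)
Op 2: place BN@(1,4)
Op 3: place WR@(4,4)
Op 4: place BN@(4,2)
Op 5: place BK@(1,2)
Op 6: place BN@(4,0)
Op 7: remove (4,2)
Op 8: place WR@(0,4)
Op 9: place BB@(4,3)
Per-piece attacks for W:
  WN@(0,3): attacks (2,4) (1,1) (2,2)
  WR@(0,4): attacks (0,3) (1,4) [ray(0,-1) blocked at (0,3); ray(1,0) blocked at (1,4)]
  WR@(4,4): attacks (4,3) (3,4) (2,4) (1,4) [ray(0,-1) blocked at (4,3); ray(-1,0) blocked at (1,4)]
Union (7 distinct): (0,3) (1,1) (1,4) (2,2) (2,4) (3,4) (4,3)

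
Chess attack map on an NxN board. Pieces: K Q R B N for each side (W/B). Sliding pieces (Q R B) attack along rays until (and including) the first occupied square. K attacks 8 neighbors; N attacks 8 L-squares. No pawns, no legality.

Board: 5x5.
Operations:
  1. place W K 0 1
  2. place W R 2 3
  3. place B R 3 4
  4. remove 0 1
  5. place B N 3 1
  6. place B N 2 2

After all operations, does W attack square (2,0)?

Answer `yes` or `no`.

Op 1: place WK@(0,1)
Op 2: place WR@(2,3)
Op 3: place BR@(3,4)
Op 4: remove (0,1)
Op 5: place BN@(3,1)
Op 6: place BN@(2,2)
Per-piece attacks for W:
  WR@(2,3): attacks (2,4) (2,2) (3,3) (4,3) (1,3) (0,3) [ray(0,-1) blocked at (2,2)]
W attacks (2,0): no

Answer: no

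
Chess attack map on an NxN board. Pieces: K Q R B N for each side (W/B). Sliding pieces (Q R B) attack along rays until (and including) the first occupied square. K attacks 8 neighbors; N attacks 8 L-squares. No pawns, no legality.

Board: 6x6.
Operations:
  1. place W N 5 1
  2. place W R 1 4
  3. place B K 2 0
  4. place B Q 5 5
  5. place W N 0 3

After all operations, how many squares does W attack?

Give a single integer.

Answer: 14

Derivation:
Op 1: place WN@(5,1)
Op 2: place WR@(1,4)
Op 3: place BK@(2,0)
Op 4: place BQ@(5,5)
Op 5: place WN@(0,3)
Per-piece attacks for W:
  WN@(0,3): attacks (1,5) (2,4) (1,1) (2,2)
  WR@(1,4): attacks (1,5) (1,3) (1,2) (1,1) (1,0) (2,4) (3,4) (4,4) (5,4) (0,4)
  WN@(5,1): attacks (4,3) (3,2) (3,0)
Union (14 distinct): (0,4) (1,0) (1,1) (1,2) (1,3) (1,5) (2,2) (2,4) (3,0) (3,2) (3,4) (4,3) (4,4) (5,4)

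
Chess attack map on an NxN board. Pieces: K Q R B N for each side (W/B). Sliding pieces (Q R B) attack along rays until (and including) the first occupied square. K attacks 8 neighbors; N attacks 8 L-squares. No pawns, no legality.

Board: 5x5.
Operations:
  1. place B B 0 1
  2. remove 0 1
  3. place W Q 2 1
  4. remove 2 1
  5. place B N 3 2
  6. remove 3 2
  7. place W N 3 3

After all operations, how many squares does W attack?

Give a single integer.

Op 1: place BB@(0,1)
Op 2: remove (0,1)
Op 3: place WQ@(2,1)
Op 4: remove (2,1)
Op 5: place BN@(3,2)
Op 6: remove (3,2)
Op 7: place WN@(3,3)
Per-piece attacks for W:
  WN@(3,3): attacks (1,4) (4,1) (2,1) (1,2)
Union (4 distinct): (1,2) (1,4) (2,1) (4,1)

Answer: 4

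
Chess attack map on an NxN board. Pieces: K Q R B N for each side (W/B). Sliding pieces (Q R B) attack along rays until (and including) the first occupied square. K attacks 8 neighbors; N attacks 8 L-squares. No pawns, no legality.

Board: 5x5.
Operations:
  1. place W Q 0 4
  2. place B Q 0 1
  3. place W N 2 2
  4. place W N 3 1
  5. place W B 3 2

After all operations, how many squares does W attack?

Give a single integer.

Answer: 16

Derivation:
Op 1: place WQ@(0,4)
Op 2: place BQ@(0,1)
Op 3: place WN@(2,2)
Op 4: place WN@(3,1)
Op 5: place WB@(3,2)
Per-piece attacks for W:
  WQ@(0,4): attacks (0,3) (0,2) (0,1) (1,4) (2,4) (3,4) (4,4) (1,3) (2,2) [ray(0,-1) blocked at (0,1); ray(1,-1) blocked at (2,2)]
  WN@(2,2): attacks (3,4) (4,3) (1,4) (0,3) (3,0) (4,1) (1,0) (0,1)
  WN@(3,1): attacks (4,3) (2,3) (1,2) (1,0)
  WB@(3,2): attacks (4,3) (4,1) (2,3) (1,4) (2,1) (1,0)
Union (16 distinct): (0,1) (0,2) (0,3) (1,0) (1,2) (1,3) (1,4) (2,1) (2,2) (2,3) (2,4) (3,0) (3,4) (4,1) (4,3) (4,4)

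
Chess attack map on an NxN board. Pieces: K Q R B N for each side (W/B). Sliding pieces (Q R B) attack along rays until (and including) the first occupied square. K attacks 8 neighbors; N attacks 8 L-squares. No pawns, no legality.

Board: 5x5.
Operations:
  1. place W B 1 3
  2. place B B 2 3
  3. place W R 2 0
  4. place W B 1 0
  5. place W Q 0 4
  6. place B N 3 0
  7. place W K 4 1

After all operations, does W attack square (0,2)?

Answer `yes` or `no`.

Answer: yes

Derivation:
Op 1: place WB@(1,3)
Op 2: place BB@(2,3)
Op 3: place WR@(2,0)
Op 4: place WB@(1,0)
Op 5: place WQ@(0,4)
Op 6: place BN@(3,0)
Op 7: place WK@(4,1)
Per-piece attacks for W:
  WQ@(0,4): attacks (0,3) (0,2) (0,1) (0,0) (1,4) (2,4) (3,4) (4,4) (1,3) [ray(1,-1) blocked at (1,3)]
  WB@(1,0): attacks (2,1) (3,2) (4,3) (0,1)
  WB@(1,3): attacks (2,4) (2,2) (3,1) (4,0) (0,4) (0,2) [ray(-1,1) blocked at (0,4)]
  WR@(2,0): attacks (2,1) (2,2) (2,3) (3,0) (1,0) [ray(0,1) blocked at (2,3); ray(1,0) blocked at (3,0); ray(-1,0) blocked at (1,0)]
  WK@(4,1): attacks (4,2) (4,0) (3,1) (3,2) (3,0)
W attacks (0,2): yes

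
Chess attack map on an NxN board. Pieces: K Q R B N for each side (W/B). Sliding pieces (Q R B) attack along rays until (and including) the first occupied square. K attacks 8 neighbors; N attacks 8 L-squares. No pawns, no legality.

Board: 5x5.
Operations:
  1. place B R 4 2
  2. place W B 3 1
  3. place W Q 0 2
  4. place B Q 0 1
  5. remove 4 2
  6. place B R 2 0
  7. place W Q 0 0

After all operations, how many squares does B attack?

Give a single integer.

Answer: 13

Derivation:
Op 1: place BR@(4,2)
Op 2: place WB@(3,1)
Op 3: place WQ@(0,2)
Op 4: place BQ@(0,1)
Op 5: remove (4,2)
Op 6: place BR@(2,0)
Op 7: place WQ@(0,0)
Per-piece attacks for B:
  BQ@(0,1): attacks (0,2) (0,0) (1,1) (2,1) (3,1) (1,2) (2,3) (3,4) (1,0) [ray(0,1) blocked at (0,2); ray(0,-1) blocked at (0,0); ray(1,0) blocked at (3,1)]
  BR@(2,0): attacks (2,1) (2,2) (2,3) (2,4) (3,0) (4,0) (1,0) (0,0) [ray(-1,0) blocked at (0,0)]
Union (13 distinct): (0,0) (0,2) (1,0) (1,1) (1,2) (2,1) (2,2) (2,3) (2,4) (3,0) (3,1) (3,4) (4,0)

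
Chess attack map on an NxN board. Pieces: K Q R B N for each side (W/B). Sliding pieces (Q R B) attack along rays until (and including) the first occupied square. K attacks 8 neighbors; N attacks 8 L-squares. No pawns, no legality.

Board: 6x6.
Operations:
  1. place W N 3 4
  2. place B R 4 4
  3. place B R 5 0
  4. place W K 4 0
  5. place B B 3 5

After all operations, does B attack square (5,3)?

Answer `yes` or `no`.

Op 1: place WN@(3,4)
Op 2: place BR@(4,4)
Op 3: place BR@(5,0)
Op 4: place WK@(4,0)
Op 5: place BB@(3,5)
Per-piece attacks for B:
  BB@(3,5): attacks (4,4) (2,4) (1,3) (0,2) [ray(1,-1) blocked at (4,4)]
  BR@(4,4): attacks (4,5) (4,3) (4,2) (4,1) (4,0) (5,4) (3,4) [ray(0,-1) blocked at (4,0); ray(-1,0) blocked at (3,4)]
  BR@(5,0): attacks (5,1) (5,2) (5,3) (5,4) (5,5) (4,0) [ray(-1,0) blocked at (4,0)]
B attacks (5,3): yes

Answer: yes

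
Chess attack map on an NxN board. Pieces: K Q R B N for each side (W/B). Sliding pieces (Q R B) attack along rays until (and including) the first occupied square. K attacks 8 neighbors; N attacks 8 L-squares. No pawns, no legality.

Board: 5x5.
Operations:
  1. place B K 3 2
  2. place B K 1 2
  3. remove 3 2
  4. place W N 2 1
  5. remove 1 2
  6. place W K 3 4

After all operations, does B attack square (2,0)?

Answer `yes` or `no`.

Op 1: place BK@(3,2)
Op 2: place BK@(1,2)
Op 3: remove (3,2)
Op 4: place WN@(2,1)
Op 5: remove (1,2)
Op 6: place WK@(3,4)
Per-piece attacks for B:
B attacks (2,0): no

Answer: no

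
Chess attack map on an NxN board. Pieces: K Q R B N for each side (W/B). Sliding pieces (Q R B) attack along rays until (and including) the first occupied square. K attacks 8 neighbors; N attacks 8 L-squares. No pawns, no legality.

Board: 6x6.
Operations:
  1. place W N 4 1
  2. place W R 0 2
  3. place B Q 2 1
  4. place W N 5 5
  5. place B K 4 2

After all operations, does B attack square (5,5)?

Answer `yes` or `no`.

Answer: no

Derivation:
Op 1: place WN@(4,1)
Op 2: place WR@(0,2)
Op 3: place BQ@(2,1)
Op 4: place WN@(5,5)
Op 5: place BK@(4,2)
Per-piece attacks for B:
  BQ@(2,1): attacks (2,2) (2,3) (2,4) (2,5) (2,0) (3,1) (4,1) (1,1) (0,1) (3,2) (4,3) (5,4) (3,0) (1,2) (0,3) (1,0) [ray(1,0) blocked at (4,1)]
  BK@(4,2): attacks (4,3) (4,1) (5,2) (3,2) (5,3) (5,1) (3,3) (3,1)
B attacks (5,5): no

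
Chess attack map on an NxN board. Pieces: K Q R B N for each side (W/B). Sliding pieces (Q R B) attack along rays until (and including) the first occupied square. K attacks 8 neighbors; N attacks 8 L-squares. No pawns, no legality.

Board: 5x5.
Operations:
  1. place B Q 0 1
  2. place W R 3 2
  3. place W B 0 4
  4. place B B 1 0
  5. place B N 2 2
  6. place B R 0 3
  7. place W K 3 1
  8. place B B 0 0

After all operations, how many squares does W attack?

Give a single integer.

Answer: 12

Derivation:
Op 1: place BQ@(0,1)
Op 2: place WR@(3,2)
Op 3: place WB@(0,4)
Op 4: place BB@(1,0)
Op 5: place BN@(2,2)
Op 6: place BR@(0,3)
Op 7: place WK@(3,1)
Op 8: place BB@(0,0)
Per-piece attacks for W:
  WB@(0,4): attacks (1,3) (2,2) [ray(1,-1) blocked at (2,2)]
  WK@(3,1): attacks (3,2) (3,0) (4,1) (2,1) (4,2) (4,0) (2,2) (2,0)
  WR@(3,2): attacks (3,3) (3,4) (3,1) (4,2) (2,2) [ray(0,-1) blocked at (3,1); ray(-1,0) blocked at (2,2)]
Union (12 distinct): (1,3) (2,0) (2,1) (2,2) (3,0) (3,1) (3,2) (3,3) (3,4) (4,0) (4,1) (4,2)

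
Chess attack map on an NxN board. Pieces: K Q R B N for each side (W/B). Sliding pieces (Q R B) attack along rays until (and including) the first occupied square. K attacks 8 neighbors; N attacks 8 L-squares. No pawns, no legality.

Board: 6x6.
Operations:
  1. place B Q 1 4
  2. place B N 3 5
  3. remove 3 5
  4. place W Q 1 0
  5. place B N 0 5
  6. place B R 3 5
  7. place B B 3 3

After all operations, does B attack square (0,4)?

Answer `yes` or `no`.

Op 1: place BQ@(1,4)
Op 2: place BN@(3,5)
Op 3: remove (3,5)
Op 4: place WQ@(1,0)
Op 5: place BN@(0,5)
Op 6: place BR@(3,5)
Op 7: place BB@(3,3)
Per-piece attacks for B:
  BN@(0,5): attacks (1,3) (2,4)
  BQ@(1,4): attacks (1,5) (1,3) (1,2) (1,1) (1,0) (2,4) (3,4) (4,4) (5,4) (0,4) (2,5) (2,3) (3,2) (4,1) (5,0) (0,5) (0,3) [ray(0,-1) blocked at (1,0); ray(-1,1) blocked at (0,5)]
  BB@(3,3): attacks (4,4) (5,5) (4,2) (5,1) (2,4) (1,5) (2,2) (1,1) (0,0)
  BR@(3,5): attacks (3,4) (3,3) (4,5) (5,5) (2,5) (1,5) (0,5) [ray(0,-1) blocked at (3,3); ray(-1,0) blocked at (0,5)]
B attacks (0,4): yes

Answer: yes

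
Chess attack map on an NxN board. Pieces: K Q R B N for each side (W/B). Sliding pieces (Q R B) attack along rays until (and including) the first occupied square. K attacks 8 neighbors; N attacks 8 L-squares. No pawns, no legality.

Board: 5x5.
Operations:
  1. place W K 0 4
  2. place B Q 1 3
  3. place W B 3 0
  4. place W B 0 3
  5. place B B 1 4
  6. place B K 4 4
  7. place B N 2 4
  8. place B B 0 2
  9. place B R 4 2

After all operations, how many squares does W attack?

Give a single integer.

Op 1: place WK@(0,4)
Op 2: place BQ@(1,3)
Op 3: place WB@(3,0)
Op 4: place WB@(0,3)
Op 5: place BB@(1,4)
Op 6: place BK@(4,4)
Op 7: place BN@(2,4)
Op 8: place BB@(0,2)
Op 9: place BR@(4,2)
Per-piece attacks for W:
  WB@(0,3): attacks (1,4) (1,2) (2,1) (3,0) [ray(1,1) blocked at (1,4); ray(1,-1) blocked at (3,0)]
  WK@(0,4): attacks (0,3) (1,4) (1,3)
  WB@(3,0): attacks (4,1) (2,1) (1,2) (0,3) [ray(-1,1) blocked at (0,3)]
Union (7 distinct): (0,3) (1,2) (1,3) (1,4) (2,1) (3,0) (4,1)

Answer: 7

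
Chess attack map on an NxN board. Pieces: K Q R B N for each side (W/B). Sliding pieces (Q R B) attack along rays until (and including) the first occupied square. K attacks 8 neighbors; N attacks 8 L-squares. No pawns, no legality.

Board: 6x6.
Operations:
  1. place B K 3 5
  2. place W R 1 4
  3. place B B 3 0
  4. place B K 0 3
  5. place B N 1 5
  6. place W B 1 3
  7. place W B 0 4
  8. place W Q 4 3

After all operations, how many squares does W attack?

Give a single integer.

Op 1: place BK@(3,5)
Op 2: place WR@(1,4)
Op 3: place BB@(3,0)
Op 4: place BK@(0,3)
Op 5: place BN@(1,5)
Op 6: place WB@(1,3)
Op 7: place WB@(0,4)
Op 8: place WQ@(4,3)
Per-piece attacks for W:
  WB@(0,4): attacks (1,5) (1,3) [ray(1,1) blocked at (1,5); ray(1,-1) blocked at (1,3)]
  WB@(1,3): attacks (2,4) (3,5) (2,2) (3,1) (4,0) (0,4) (0,2) [ray(1,1) blocked at (3,5); ray(-1,1) blocked at (0,4)]
  WR@(1,4): attacks (1,5) (1,3) (2,4) (3,4) (4,4) (5,4) (0,4) [ray(0,1) blocked at (1,5); ray(0,-1) blocked at (1,3); ray(-1,0) blocked at (0,4)]
  WQ@(4,3): attacks (4,4) (4,5) (4,2) (4,1) (4,0) (5,3) (3,3) (2,3) (1,3) (5,4) (5,2) (3,4) (2,5) (3,2) (2,1) (1,0) [ray(-1,0) blocked at (1,3)]
Union (23 distinct): (0,2) (0,4) (1,0) (1,3) (1,5) (2,1) (2,2) (2,3) (2,4) (2,5) (3,1) (3,2) (3,3) (3,4) (3,5) (4,0) (4,1) (4,2) (4,4) (4,5) (5,2) (5,3) (5,4)

Answer: 23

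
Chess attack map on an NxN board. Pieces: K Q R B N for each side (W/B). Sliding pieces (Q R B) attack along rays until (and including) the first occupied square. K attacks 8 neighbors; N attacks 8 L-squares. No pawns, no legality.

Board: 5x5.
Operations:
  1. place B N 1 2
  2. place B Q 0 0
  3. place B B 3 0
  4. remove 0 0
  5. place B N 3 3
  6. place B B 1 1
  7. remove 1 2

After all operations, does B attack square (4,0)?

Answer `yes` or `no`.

Answer: no

Derivation:
Op 1: place BN@(1,2)
Op 2: place BQ@(0,0)
Op 3: place BB@(3,0)
Op 4: remove (0,0)
Op 5: place BN@(3,3)
Op 6: place BB@(1,1)
Op 7: remove (1,2)
Per-piece attacks for B:
  BB@(1,1): attacks (2,2) (3,3) (2,0) (0,2) (0,0) [ray(1,1) blocked at (3,3)]
  BB@(3,0): attacks (4,1) (2,1) (1,2) (0,3)
  BN@(3,3): attacks (1,4) (4,1) (2,1) (1,2)
B attacks (4,0): no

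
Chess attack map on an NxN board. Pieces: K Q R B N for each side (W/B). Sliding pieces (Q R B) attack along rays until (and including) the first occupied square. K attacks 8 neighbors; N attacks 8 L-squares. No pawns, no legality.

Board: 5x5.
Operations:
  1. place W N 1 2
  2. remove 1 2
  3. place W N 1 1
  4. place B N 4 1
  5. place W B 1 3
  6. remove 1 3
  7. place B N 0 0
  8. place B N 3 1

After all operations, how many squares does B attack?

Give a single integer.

Op 1: place WN@(1,2)
Op 2: remove (1,2)
Op 3: place WN@(1,1)
Op 4: place BN@(4,1)
Op 5: place WB@(1,3)
Op 6: remove (1,3)
Op 7: place BN@(0,0)
Op 8: place BN@(3,1)
Per-piece attacks for B:
  BN@(0,0): attacks (1,2) (2,1)
  BN@(3,1): attacks (4,3) (2,3) (1,2) (1,0)
  BN@(4,1): attacks (3,3) (2,2) (2,0)
Union (8 distinct): (1,0) (1,2) (2,0) (2,1) (2,2) (2,3) (3,3) (4,3)

Answer: 8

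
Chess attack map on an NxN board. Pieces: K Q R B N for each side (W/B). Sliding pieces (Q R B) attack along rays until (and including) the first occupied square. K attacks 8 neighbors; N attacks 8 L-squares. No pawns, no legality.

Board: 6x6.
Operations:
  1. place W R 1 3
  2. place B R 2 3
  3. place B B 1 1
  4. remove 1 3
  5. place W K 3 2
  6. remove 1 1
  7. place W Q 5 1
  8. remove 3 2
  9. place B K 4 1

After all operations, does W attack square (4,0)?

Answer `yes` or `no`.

Op 1: place WR@(1,3)
Op 2: place BR@(2,3)
Op 3: place BB@(1,1)
Op 4: remove (1,3)
Op 5: place WK@(3,2)
Op 6: remove (1,1)
Op 7: place WQ@(5,1)
Op 8: remove (3,2)
Op 9: place BK@(4,1)
Per-piece attacks for W:
  WQ@(5,1): attacks (5,2) (5,3) (5,4) (5,5) (5,0) (4,1) (4,2) (3,3) (2,4) (1,5) (4,0) [ray(-1,0) blocked at (4,1)]
W attacks (4,0): yes

Answer: yes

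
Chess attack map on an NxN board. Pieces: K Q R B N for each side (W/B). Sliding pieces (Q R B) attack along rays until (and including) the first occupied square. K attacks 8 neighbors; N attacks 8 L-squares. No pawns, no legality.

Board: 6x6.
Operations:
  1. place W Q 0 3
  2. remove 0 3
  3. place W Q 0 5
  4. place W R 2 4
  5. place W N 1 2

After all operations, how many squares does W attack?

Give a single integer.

Answer: 24

Derivation:
Op 1: place WQ@(0,3)
Op 2: remove (0,3)
Op 3: place WQ@(0,5)
Op 4: place WR@(2,4)
Op 5: place WN@(1,2)
Per-piece attacks for W:
  WQ@(0,5): attacks (0,4) (0,3) (0,2) (0,1) (0,0) (1,5) (2,5) (3,5) (4,5) (5,5) (1,4) (2,3) (3,2) (4,1) (5,0)
  WN@(1,2): attacks (2,4) (3,3) (0,4) (2,0) (3,1) (0,0)
  WR@(2,4): attacks (2,5) (2,3) (2,2) (2,1) (2,0) (3,4) (4,4) (5,4) (1,4) (0,4)
Union (24 distinct): (0,0) (0,1) (0,2) (0,3) (0,4) (1,4) (1,5) (2,0) (2,1) (2,2) (2,3) (2,4) (2,5) (3,1) (3,2) (3,3) (3,4) (3,5) (4,1) (4,4) (4,5) (5,0) (5,4) (5,5)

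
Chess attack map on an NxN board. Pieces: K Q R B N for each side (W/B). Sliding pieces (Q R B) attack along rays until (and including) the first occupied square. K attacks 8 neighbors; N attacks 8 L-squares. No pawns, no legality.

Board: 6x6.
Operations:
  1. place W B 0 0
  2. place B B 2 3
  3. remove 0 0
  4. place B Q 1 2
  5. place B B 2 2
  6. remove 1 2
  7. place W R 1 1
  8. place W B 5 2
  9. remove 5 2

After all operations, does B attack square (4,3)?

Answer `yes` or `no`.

Answer: no

Derivation:
Op 1: place WB@(0,0)
Op 2: place BB@(2,3)
Op 3: remove (0,0)
Op 4: place BQ@(1,2)
Op 5: place BB@(2,2)
Op 6: remove (1,2)
Op 7: place WR@(1,1)
Op 8: place WB@(5,2)
Op 9: remove (5,2)
Per-piece attacks for B:
  BB@(2,2): attacks (3,3) (4,4) (5,5) (3,1) (4,0) (1,3) (0,4) (1,1) [ray(-1,-1) blocked at (1,1)]
  BB@(2,3): attacks (3,4) (4,5) (3,2) (4,1) (5,0) (1,4) (0,5) (1,2) (0,1)
B attacks (4,3): no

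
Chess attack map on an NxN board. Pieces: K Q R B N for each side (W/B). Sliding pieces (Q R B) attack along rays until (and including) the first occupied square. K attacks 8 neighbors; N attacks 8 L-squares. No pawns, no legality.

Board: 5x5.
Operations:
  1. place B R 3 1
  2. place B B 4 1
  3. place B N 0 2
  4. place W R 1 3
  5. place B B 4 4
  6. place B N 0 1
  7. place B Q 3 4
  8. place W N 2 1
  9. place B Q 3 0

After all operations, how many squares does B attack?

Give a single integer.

Answer: 22

Derivation:
Op 1: place BR@(3,1)
Op 2: place BB@(4,1)
Op 3: place BN@(0,2)
Op 4: place WR@(1,3)
Op 5: place BB@(4,4)
Op 6: place BN@(0,1)
Op 7: place BQ@(3,4)
Op 8: place WN@(2,1)
Op 9: place BQ@(3,0)
Per-piece attacks for B:
  BN@(0,1): attacks (1,3) (2,2) (2,0)
  BN@(0,2): attacks (1,4) (2,3) (1,0) (2,1)
  BQ@(3,0): attacks (3,1) (4,0) (2,0) (1,0) (0,0) (4,1) (2,1) [ray(0,1) blocked at (3,1); ray(1,1) blocked at (4,1); ray(-1,1) blocked at (2,1)]
  BR@(3,1): attacks (3,2) (3,3) (3,4) (3,0) (4,1) (2,1) [ray(0,1) blocked at (3,4); ray(0,-1) blocked at (3,0); ray(1,0) blocked at (4,1); ray(-1,0) blocked at (2,1)]
  BQ@(3,4): attacks (3,3) (3,2) (3,1) (4,4) (2,4) (1,4) (0,4) (4,3) (2,3) (1,2) (0,1) [ray(0,-1) blocked at (3,1); ray(1,0) blocked at (4,4); ray(-1,-1) blocked at (0,1)]
  BB@(4,1): attacks (3,2) (2,3) (1,4) (3,0) [ray(-1,-1) blocked at (3,0)]
  BB@(4,4): attacks (3,3) (2,2) (1,1) (0,0)
Union (22 distinct): (0,0) (0,1) (0,4) (1,0) (1,1) (1,2) (1,3) (1,4) (2,0) (2,1) (2,2) (2,3) (2,4) (3,0) (3,1) (3,2) (3,3) (3,4) (4,0) (4,1) (4,3) (4,4)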